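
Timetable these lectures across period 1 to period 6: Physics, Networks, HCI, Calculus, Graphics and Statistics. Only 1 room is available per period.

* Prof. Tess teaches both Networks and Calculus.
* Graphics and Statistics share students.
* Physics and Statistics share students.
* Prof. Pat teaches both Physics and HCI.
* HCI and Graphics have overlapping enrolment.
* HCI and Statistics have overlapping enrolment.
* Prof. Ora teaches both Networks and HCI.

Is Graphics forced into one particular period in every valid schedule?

Graphics can be period 1 (e.g. Graphics -> period 1; Calculus -> period 5; Networks -> period 3; HCI -> period 4; Physics -> period 2; Statistics -> period 6) or period 2 (e.g. HCI in period 4, Statistics in period 6, Calculus in period 5, Networks in period 3, Physics in period 1, Graphics in period 2).

No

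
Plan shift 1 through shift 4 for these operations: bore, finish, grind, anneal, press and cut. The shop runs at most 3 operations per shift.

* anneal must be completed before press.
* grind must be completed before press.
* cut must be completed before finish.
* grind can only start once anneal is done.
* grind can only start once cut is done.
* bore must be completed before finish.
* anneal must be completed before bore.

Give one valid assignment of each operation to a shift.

press in shift 3, anneal in shift 1, finish in shift 3, grind in shift 2, bore in shift 2, cut in shift 1

Checking: cut(shift 1) before grind(shift 2); cut(shift 1) before finish(shift 3); grind(shift 2) before press(shift 3); anneal(shift 1) before press(shift 3); bore(shift 2) before finish(shift 3); anneal(shift 1) before bore(shift 2); anneal(shift 1) before grind(shift 2); max 2 per shift (cap 3).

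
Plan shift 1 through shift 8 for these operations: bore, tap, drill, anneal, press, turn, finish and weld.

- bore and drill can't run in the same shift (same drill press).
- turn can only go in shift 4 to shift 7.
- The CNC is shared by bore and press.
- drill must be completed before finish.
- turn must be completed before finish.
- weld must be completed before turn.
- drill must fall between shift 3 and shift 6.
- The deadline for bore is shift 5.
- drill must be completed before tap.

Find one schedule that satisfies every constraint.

weld=shift 1, bore=shift 1, finish=shift 5, turn=shift 4, tap=shift 4, anneal=shift 1, press=shift 2, drill=shift 3

Checking: weld(shift 1) before turn(shift 4); turn(shift 4) before finish(shift 5); drill(shift 3) before tap(shift 4); drill(shift 3) before finish(shift 5); bore(shift 1) != drill(shift 3); bore(shift 1) != press(shift 2); turn=shift 4 in [shift 4,shift 7]; bore=shift 1 in [shift 1,shift 5]; drill=shift 3 in [shift 3,shift 6].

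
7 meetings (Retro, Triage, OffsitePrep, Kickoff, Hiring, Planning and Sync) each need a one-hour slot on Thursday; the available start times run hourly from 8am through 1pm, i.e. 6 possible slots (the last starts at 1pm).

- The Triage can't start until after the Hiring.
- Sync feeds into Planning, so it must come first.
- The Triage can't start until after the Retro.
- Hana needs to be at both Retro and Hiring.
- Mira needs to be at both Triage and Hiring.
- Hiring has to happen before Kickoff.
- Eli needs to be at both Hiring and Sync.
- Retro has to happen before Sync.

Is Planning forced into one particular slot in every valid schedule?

Planning can be 10am (e.g. Triage -> 11am; Sync -> 9am; Retro -> 8am; Hiring -> 10am; OffsitePrep -> 8am; Planning -> 10am; Kickoff -> 11am) or 11am (e.g. Planning=11am; Triage=10am; Kickoff=10am; Sync=10am; Hiring=9am; OffsitePrep=8am; Retro=8am).

No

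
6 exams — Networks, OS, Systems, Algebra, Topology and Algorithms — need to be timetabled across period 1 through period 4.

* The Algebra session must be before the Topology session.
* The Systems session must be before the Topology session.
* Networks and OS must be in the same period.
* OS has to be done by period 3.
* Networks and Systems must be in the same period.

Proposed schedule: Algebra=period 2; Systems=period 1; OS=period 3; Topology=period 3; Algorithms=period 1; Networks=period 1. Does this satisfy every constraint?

OS has to be done by period 3 — holds.
Networks and Systems must be in the same period — holds.
The Algebra session must be before the Topology session — holds.
The Systems session must be before the Topology session — holds.
Networks and OS must be in the same period — violated.

No. Networks and OS must be in the same period is not satisfied.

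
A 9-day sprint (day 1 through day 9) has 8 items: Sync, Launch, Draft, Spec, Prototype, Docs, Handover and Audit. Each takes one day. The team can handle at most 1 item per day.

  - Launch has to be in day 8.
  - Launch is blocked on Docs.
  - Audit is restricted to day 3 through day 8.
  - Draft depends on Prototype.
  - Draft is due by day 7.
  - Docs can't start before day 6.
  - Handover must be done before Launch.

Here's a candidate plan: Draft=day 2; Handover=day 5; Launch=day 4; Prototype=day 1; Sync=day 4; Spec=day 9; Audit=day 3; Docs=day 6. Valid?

Audit is restricted to day 3 through day 8 — holds.
The team can handle at most 1 item per day — violated.
Draft depends on Prototype — holds.
Launch has to be in day 8 — violated.
Launch is blocked on Docs — violated.
Handover must be done before Launch — violated.
Docs can't start before day 6 — holds.
Draft is due by day 7 — holds.

No — it violates: The team can handle at most 1 item per day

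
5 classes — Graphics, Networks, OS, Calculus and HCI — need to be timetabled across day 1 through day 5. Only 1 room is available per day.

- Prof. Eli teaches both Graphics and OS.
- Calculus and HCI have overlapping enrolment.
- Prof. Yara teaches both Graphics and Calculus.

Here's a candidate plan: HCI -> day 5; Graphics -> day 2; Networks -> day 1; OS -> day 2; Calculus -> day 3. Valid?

Calculus and HCI have overlapping enrolment — holds.
Only 1 room is available per day — violated.
Prof. Yara teaches both Graphics and Calculus — holds.
Prof. Eli teaches both Graphics and OS — violated.

Invalid. Prof. Eli teaches both Graphics and OS.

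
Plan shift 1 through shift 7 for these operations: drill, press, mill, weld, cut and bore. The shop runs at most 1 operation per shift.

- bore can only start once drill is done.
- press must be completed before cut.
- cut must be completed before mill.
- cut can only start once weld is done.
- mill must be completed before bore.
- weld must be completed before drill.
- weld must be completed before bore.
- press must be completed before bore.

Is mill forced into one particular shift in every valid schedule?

mill can be shift 4 (e.g. cut in shift 3; weld in shift 1; bore in shift 6; mill in shift 4; press in shift 2; drill in shift 5) or shift 5 (e.g. weld=shift 1, bore=shift 6, drill=shift 4, press=shift 2, mill=shift 5, cut=shift 3).

No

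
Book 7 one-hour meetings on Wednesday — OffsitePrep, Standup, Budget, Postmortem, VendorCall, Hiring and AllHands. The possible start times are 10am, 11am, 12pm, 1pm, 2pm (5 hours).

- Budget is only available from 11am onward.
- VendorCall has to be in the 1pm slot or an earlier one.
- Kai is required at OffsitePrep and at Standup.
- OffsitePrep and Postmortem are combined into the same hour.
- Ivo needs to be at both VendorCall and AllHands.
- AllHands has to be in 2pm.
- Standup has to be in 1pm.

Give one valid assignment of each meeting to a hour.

VendorCall in 10am, Standup in 1pm, Postmortem in 10am, AllHands in 2pm, OffsitePrep in 10am, Hiring in 10am, Budget in 11am

Checking: OffsitePrep(10am) != Standup(1pm); VendorCall(10am) != AllHands(2pm); OffsitePrep = Postmortem = 10am; Budget=11am in [11am,2pm]; Standup=1pm in [1pm,1pm]; VendorCall=10am in [10am,1pm]; AllHands=2pm in [2pm,2pm].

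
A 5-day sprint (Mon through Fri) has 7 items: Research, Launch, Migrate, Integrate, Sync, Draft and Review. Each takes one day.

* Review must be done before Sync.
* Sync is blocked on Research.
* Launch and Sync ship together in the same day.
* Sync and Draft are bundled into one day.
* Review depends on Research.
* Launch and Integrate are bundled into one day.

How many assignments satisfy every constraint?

Splitting on Research: it can be Mon (30), Tue (15), Wed (5). Listing each branch's schedules as (Launch, Migrate, Integrate, Sync, Draft, Review):
Research=Mon: (Wed,Mon,Wed,Wed,Wed,Tue) (Wed,Tue,Wed,Wed,Wed,Tue) (Wed,Wed,Wed,Wed,Wed,Tue) (Wed,Thu,Wed,Wed,Wed,Tue) (Wed,Fri,Wed,Wed,Wed,Tue) (Thu,Mon,Thu,Thu,Thu,Tue) (Thu,Mon,Thu,Thu,Thu,Wed) (Thu,Tue,Thu,Thu,Thu,Tue) (Thu,Tue,Thu,Thu,Thu,Wed) (Thu,Wed,Thu,Thu,Thu,Tue) (Thu,Wed,Thu,Thu,Thu,Wed) (Thu,Thu,Thu,Thu,Thu,Tue) (Thu,Thu,Thu,Thu,Thu,Wed) (Thu,Fri,Thu,Thu,Thu,Tue) (Thu,Fri,Thu,Thu,Thu,Wed) (Fri,Mon,Fri,Fri,Fri,Tue) (Fri,Mon,Fri,Fri,Fri,Wed) (Fri,Mon,Fri,Fri,Fri,Thu) (Fri,Tue,Fri,Fri,Fri,Tue) (Fri,Tue,Fri,Fri,Fri,Wed) (Fri,Tue,Fri,Fri,Fri,Thu) (Fri,Wed,Fri,Fri,Fri,Tue) (Fri,Wed,Fri,Fri,Fri,Wed) (Fri,Wed,Fri,Fri,Fri,Thu) (Fri,Thu,Fri,Fri,Fri,Tue) (Fri,Thu,Fri,Fri,Fri,Wed) (Fri,Thu,Fri,Fri,Fri,Thu) (Fri,Fri,Fri,Fri,Fri,Tue) (Fri,Fri,Fri,Fri,Fri,Wed) (Fri,Fri,Fri,Fri,Fri,Thu) — 30.
Research=Tue: (Thu,Mon,Thu,Thu,Thu,Wed) (Thu,Tue,Thu,Thu,Thu,Wed) (Thu,Wed,Thu,Thu,Thu,Wed) (Thu,Thu,Thu,Thu,Thu,Wed) (Thu,Fri,Thu,Thu,Thu,Wed) (Fri,Mon,Fri,Fri,Fri,Wed) (Fri,Mon,Fri,Fri,Fri,Thu) (Fri,Tue,Fri,Fri,Fri,Wed) (Fri,Tue,Fri,Fri,Fri,Thu) (Fri,Wed,Fri,Fri,Fri,Wed) (Fri,Wed,Fri,Fri,Fri,Thu) (Fri,Thu,Fri,Fri,Fri,Wed) (Fri,Thu,Fri,Fri,Fri,Thu) (Fri,Fri,Fri,Fri,Fri,Wed) (Fri,Fri,Fri,Fri,Fri,Thu) — 15.
Research=Wed: (Fri,Mon,Fri,Fri,Fri,Thu) (Fri,Tue,Fri,Fri,Fri,Thu) (Fri,Wed,Fri,Fri,Fri,Thu) (Fri,Thu,Fri,Fri,Fri,Thu) (Fri,Fri,Fri,Fri,Fri,Thu) — 5.
Summing: 30 + 15 + 5 = 50.

50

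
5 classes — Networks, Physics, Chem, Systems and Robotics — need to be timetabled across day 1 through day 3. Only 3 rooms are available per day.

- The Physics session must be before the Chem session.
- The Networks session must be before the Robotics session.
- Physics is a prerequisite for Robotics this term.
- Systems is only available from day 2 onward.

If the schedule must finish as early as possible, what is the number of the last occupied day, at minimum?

day 2

The precedence chain requires at least 2 distinct days.
With at most 3 per day and 5 classes, at least 2 days are needed.
2 works (last occupied day: day 2): for example Robotics=day 2, Systems=day 2, Physics=day 1, Chem=day 2, Networks=day 1.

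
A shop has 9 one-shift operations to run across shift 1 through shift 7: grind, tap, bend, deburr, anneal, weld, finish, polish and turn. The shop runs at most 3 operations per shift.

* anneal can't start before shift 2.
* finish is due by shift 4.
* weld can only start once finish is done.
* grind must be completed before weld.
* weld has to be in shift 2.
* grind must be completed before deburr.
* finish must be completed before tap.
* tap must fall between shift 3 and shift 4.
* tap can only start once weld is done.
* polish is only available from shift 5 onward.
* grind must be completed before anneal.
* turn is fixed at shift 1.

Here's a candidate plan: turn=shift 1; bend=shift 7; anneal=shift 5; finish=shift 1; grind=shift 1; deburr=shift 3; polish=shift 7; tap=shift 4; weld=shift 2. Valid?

The shop runs at most 3 operations per shift — holds.
finish is due by shift 4 — holds.
grind must be completed before deburr — holds.
tap can only start once weld is done — holds.
weld can only start once finish is done — holds.
weld has to be in shift 2 — holds.
polish is only available from shift 5 onward — holds.
turn is fixed at shift 1 — holds.
grind must be completed before anneal — holds.
tap must fall between shift 3 and shift 4 — holds.
finish must be completed before tap — holds.
anneal can't start before shift 2 — holds.
grind must be completed before weld — holds.

Yes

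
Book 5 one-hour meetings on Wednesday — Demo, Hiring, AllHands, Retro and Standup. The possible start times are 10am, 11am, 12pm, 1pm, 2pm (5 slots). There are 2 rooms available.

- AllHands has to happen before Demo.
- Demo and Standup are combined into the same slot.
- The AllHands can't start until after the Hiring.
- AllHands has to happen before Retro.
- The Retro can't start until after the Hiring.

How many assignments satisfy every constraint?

10

Splitting on Demo: it can be 12pm (2), 1pm (4), 2pm (4). Listing each branch's schedules as (Hiring, AllHands, Retro, Standup):
Demo=12pm: (10am,11am,1pm,12pm) (10am,11am,2pm,12pm) — 2.
Demo=1pm: (10am,11am,12pm,1pm) (10am,11am,2pm,1pm) (10am,12pm,2pm,1pm) (11am,12pm,2pm,1pm) — 4.
Demo=2pm: (10am,11am,12pm,2pm) (10am,11am,1pm,2pm) (10am,12pm,1pm,2pm) (11am,12pm,1pm,2pm) — 4.
Summing: 2 + 4 + 4 = 10.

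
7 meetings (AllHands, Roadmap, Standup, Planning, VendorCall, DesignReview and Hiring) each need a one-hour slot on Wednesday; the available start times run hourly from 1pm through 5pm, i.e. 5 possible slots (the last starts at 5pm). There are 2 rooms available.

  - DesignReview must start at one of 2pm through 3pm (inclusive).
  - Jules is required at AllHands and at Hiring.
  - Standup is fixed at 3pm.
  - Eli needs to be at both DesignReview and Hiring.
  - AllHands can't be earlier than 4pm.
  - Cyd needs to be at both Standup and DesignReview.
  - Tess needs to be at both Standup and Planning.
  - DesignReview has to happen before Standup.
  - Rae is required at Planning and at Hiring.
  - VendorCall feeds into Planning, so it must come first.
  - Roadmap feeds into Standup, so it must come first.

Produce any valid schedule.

Planning -> 2pm; Hiring -> 3pm; DesignReview -> 2pm; Roadmap -> 1pm; Standup -> 3pm; VendorCall -> 1pm; AllHands -> 4pm

Checking: Roadmap(1pm) before Standup(3pm); VendorCall(1pm) before Planning(2pm); DesignReview(2pm) before Standup(3pm); Planning(2pm) != Hiring(3pm); AllHands(4pm) != Hiring(3pm); Standup(3pm) != DesignReview(2pm); Standup(3pm) != Planning(2pm); DesignReview(2pm) != Hiring(3pm); AllHands=4pm in [4pm,5pm]; Standup=3pm in [3pm,3pm]; DesignReview=2pm in [2pm,3pm]; max 2 per slot (cap 2).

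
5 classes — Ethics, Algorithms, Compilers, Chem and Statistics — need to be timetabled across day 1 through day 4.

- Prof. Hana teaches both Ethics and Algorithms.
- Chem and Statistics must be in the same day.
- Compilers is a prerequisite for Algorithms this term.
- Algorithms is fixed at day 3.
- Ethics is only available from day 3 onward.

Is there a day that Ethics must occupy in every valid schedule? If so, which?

day 4

Ethics's window is day 3–day 4.
Algorithms is fixed at day 3, and Ethics can't share a day with Algorithms.
So Ethics must be day 4.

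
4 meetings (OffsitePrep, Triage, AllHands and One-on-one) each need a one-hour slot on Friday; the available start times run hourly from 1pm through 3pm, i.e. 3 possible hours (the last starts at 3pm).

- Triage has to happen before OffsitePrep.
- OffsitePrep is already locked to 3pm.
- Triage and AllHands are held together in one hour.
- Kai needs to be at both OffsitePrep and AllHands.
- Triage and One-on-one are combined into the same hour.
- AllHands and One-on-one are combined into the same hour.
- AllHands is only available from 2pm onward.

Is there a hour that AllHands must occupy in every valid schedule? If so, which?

AllHands's window is 2pm–3pm.
OffsitePrep is fixed at 3pm, and AllHands can't share a hour with OffsitePrep.
So AllHands must be 2pm.

2pm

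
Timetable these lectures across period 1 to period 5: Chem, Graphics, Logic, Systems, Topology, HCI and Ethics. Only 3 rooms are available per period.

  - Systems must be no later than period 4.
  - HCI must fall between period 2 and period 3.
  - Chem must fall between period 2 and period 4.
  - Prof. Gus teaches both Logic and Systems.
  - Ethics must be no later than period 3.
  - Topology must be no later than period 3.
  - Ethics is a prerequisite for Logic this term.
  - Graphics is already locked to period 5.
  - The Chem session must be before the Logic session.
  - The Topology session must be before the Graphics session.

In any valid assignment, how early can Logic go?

Precedence pushes Logic to at least period 3.
Logic at period 3 is achievable: Logic=period 3, Systems=period 1, Topology=period 1, HCI=period 2, Chem=period 2, Ethics=period 1, Graphics=period 5.

period 3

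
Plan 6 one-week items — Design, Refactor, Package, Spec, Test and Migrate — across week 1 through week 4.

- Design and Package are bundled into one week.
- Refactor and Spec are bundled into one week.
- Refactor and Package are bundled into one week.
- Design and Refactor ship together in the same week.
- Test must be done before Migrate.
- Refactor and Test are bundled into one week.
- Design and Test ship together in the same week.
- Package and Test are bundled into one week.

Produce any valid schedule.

Refactor -> week 1, Design -> week 1, Migrate -> week 2, Spec -> week 1, Package -> week 1, Test -> week 1

Checking: Test(week 1) before Migrate(week 2); Design = Package = week 1; Package = Test = week 1; Refactor = Package = week 1; Design = Refactor = week 1; Refactor = Spec = week 1; Refactor = Test = week 1; Design = Test = week 1.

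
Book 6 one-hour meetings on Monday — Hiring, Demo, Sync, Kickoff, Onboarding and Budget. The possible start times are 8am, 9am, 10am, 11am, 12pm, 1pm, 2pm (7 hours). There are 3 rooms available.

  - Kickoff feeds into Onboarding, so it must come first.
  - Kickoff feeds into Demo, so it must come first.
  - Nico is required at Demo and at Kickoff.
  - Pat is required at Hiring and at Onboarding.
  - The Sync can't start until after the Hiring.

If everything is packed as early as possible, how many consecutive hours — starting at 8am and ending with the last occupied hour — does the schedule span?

2 hours

The precedence chain requires at least 2 distinct hours.
With at most 3 per hour and 6 meetings, at least 2 hours are needed.
2 works (last occupied hour: 9am): for example Onboarding -> 9am; Budget -> 8am; Sync -> 9am; Hiring -> 8am; Kickoff -> 8am; Demo -> 9am.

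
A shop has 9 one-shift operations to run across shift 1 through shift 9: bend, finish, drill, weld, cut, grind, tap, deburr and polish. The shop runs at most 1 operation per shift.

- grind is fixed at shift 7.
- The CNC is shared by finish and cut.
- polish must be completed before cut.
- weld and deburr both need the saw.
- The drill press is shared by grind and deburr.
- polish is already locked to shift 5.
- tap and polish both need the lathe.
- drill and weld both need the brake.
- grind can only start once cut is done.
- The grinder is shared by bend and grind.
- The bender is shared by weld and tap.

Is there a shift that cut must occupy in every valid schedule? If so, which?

shift 6

polish is fixed at shift 5 and must come before cut, so cut is at least shift 6.
grind is fixed at shift 7 and must come after cut, so cut is at most shift 6.
So cut must be shift 6.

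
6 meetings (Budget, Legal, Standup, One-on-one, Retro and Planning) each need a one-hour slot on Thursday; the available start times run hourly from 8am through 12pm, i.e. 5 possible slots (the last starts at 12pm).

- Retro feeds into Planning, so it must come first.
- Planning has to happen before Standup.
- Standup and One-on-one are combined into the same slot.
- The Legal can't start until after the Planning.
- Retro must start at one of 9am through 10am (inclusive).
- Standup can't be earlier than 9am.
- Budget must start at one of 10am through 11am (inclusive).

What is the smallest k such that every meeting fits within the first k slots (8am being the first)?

4 slots

The precedence chain requires at least 3 distinct slots.
Propagating the time windows through the other constraints, Legal can't land before 11am — that is slot 4 counting from 8am — so the schedule must run through at least 4 slots.
4 works (last occupied slot: 11am): for example One-on-one -> 11am, Legal -> 11am, Budget -> 10am, Standup -> 11am, Planning -> 10am, Retro -> 9am.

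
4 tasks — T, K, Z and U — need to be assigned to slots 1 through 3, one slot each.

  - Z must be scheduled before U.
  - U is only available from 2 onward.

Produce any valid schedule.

K -> 1; Z -> 1; U -> 2; T -> 1

Checking: Z(1) before U(2); U=2 in [2,3].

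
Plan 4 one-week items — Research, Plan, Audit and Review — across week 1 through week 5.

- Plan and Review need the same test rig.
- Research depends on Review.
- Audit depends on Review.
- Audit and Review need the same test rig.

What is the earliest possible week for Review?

week 1

Downstream work caps Review at week 4.
Review at week 1 is achievable: Research=week 2, Plan=week 2, Audit=week 2, Review=week 1.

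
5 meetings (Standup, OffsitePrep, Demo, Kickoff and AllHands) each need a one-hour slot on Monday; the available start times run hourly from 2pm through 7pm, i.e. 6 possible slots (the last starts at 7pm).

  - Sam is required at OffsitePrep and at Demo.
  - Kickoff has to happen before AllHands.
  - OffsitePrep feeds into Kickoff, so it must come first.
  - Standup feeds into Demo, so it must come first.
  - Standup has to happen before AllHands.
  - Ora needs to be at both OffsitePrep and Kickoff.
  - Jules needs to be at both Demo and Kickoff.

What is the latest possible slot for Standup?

Downstream work caps Standup at 6pm.
Standup at 6pm is achievable: OffsitePrep in 2pm; Kickoff in 3pm; Standup in 6pm; AllHands in 7pm; Demo in 7pm.

6pm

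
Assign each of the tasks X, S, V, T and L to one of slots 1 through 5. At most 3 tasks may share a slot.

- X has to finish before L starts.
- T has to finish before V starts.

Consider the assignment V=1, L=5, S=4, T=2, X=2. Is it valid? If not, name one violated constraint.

No — it violates: T has to finish before V starts

X has to finish before L starts — holds.
At most 3 tasks may share a slot — holds.
T has to finish before V starts — violated.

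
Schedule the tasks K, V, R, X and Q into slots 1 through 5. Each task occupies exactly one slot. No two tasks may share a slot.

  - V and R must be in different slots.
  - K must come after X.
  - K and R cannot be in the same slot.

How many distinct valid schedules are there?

60

Splitting on K: it can be 2 (6), 3 (12), 4 (18), 5 (24). Listing each branch's schedules as (V, R, X, Q):
K=2: (3,4,1,5) (3,5,1,4) (4,3,1,5) (4,5,1,3) (5,3,1,4) (5,4,1,3) — 6.
K=3: (1,4,2,5) (1,5,2,4) (2,4,1,5) (2,5,1,4) (4,1,2,5) (4,2,1,5) (4,5,1,2) (4,5,2,1) (5,1,2,4) (5,2,1,4) (5,4,1,2) (5,4,2,1) — 12.
K=4: (1,2,3,5) (1,3,2,5) (1,5,2,3) (1,5,3,2) (2,1,3,5) (2,3,1,5) (2,5,1,3) (2,5,3,1) (3,1,2,5) (3,2,1,5) (3,5,1,2) (3,5,2,1) (5,1,2,3) (5,1,3,2) (5,2,1,3) (5,2,3,1) (5,3,1,2) (5,3,2,1) — 18.
K=5: (1,2,3,4) (1,2,4,3) (1,3,2,4) (1,3,4,2) (1,4,2,3) (1,4,3,2) (2,1,3,4) (2,1,4,3) (2,3,1,4) (2,3,4,1) (2,4,1,3) (2,4,3,1) (3,1,2,4) (3,1,4,2) (3,2,1,4) (3,2,4,1) (3,4,1,2) (3,4,2,1) (4,1,2,3) (4,1,3,2) (4,2,1,3) (4,2,3,1) (4,3,1,2) (4,3,2,1) — 24.
Summing: 6 + 12 + 18 + 24 = 60.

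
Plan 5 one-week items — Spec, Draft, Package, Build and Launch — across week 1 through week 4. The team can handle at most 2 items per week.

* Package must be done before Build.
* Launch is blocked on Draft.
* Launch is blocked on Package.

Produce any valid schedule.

Spec -> week 3, Build -> week 2, Package -> week 1, Draft -> week 1, Launch -> week 2

Checking: Package(week 1) before Build(week 2); Package(week 1) before Launch(week 2); Draft(week 1) before Launch(week 2); max 2 per week (cap 2).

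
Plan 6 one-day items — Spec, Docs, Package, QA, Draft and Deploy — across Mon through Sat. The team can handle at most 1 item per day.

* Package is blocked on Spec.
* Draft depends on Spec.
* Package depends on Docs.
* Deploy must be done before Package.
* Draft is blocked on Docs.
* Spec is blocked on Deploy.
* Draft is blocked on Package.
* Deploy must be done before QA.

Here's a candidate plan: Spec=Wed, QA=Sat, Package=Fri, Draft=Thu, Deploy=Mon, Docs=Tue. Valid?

Package is blocked on Spec — holds.
The team can handle at most 1 item per day — holds.
Deploy must be done before Package — holds.
Draft depends on Spec — holds.
Deploy must be done before QA — holds.
Package depends on Docs — holds.
Draft is blocked on Package — violated.
Spec is blocked on Deploy — holds.
Draft is blocked on Docs — holds.

No — it violates: Draft is blocked on Package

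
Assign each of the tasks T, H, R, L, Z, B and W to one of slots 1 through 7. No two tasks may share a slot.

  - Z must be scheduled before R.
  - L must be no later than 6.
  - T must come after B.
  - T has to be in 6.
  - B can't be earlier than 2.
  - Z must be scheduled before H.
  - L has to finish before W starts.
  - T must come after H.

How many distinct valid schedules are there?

56

Splitting on H: it can be 2 (9), 3 (13), 4 (16), 5 (18). Listing each branch's schedules as (T, R, L, Z, B, W):
H=2: (6,3,4,1,5,7) (6,3,5,1,4,7) (6,4,3,1,5,7) (6,4,5,1,3,7) (6,5,3,1,4,7) (6,5,4,1,3,7) (6,7,3,1,4,5) (6,7,3,1,5,4) (6,7,4,1,3,5) — 9.
H=3: (6,2,4,1,5,7) (6,2,5,1,4,7) (6,4,1,2,5,7) (6,4,2,1,5,7) (6,4,5,1,2,7) (6,5,1,2,4,7) (6,5,2,1,4,7) (6,5,4,1,2,7) (6,7,1,2,4,5) (6,7,1,2,5,4) (6,7,2,1,4,5) (6,7,2,1,5,4) (6,7,4,1,2,5) — 13.
H=4: (6,2,3,1,5,7) (6,2,5,1,3,7) (6,3,1,2,5,7) (6,3,2,1,5,7) (6,3,5,1,2,7) (6,5,1,2,3,7) (6,5,1,3,2,7) (6,5,2,1,3,7) (6,5,3,1,2,7) (6,7,1,2,3,5) (6,7,1,2,5,3) (6,7,1,3,2,5) (6,7,1,3,5,2) (6,7,2,1,3,5) (6,7,2,1,5,3) (6,7,3,1,2,5) — 16.
H=5: (6,2,3,1,4,7) (6,2,4,1,3,7) (6,3,1,2,4,7) (6,3,2,1,4,7) (6,3,4,1,2,7) (6,4,1,2,3,7) (6,4,1,3,2,7) (6,4,2,1,3,7) (6,4,3,1,2,7) (6,7,1,2,3,4) (6,7,1,2,4,3) (6,7,1,3,2,4) (6,7,1,3,4,2) (6,7,1,4,2,3) (6,7,1,4,3,2) (6,7,2,1,3,4) (6,7,2,1,4,3) (6,7,3,1,2,4) — 18.
Summing: 9 + 13 + 16 + 18 = 56.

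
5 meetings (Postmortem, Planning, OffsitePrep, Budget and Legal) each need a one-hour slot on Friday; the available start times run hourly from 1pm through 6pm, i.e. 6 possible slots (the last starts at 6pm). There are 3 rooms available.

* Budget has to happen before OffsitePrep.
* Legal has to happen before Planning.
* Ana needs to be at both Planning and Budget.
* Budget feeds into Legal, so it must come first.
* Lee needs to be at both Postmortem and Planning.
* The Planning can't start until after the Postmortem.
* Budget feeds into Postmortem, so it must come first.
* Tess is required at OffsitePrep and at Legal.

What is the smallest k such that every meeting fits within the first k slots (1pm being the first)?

3 slots

The precedence chain requires at least 3 distinct slots.
With at most 3 per slot and 5 meetings, at least 2 slots are needed.
3 works (last occupied slot: 3pm): for example OffsitePrep=3pm; Postmortem=2pm; Planning=3pm; Legal=2pm; Budget=1pm.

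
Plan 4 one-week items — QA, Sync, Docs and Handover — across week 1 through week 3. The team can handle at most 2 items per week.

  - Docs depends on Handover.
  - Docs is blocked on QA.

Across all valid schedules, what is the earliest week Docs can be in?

week 2

Precedence pushes Docs to at least week 2.
Docs at week 2 is achievable: QA=week 1; Docs=week 2; Handover=week 1; Sync=week 2.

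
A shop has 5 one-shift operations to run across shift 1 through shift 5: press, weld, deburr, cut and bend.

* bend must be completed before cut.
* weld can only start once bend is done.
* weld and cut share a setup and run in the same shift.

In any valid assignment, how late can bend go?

shift 4

Downstream work caps bend at shift 4.
bend at shift 4 is achievable: cut=shift 5, press=shift 1, deburr=shift 1, bend=shift 4, weld=shift 5.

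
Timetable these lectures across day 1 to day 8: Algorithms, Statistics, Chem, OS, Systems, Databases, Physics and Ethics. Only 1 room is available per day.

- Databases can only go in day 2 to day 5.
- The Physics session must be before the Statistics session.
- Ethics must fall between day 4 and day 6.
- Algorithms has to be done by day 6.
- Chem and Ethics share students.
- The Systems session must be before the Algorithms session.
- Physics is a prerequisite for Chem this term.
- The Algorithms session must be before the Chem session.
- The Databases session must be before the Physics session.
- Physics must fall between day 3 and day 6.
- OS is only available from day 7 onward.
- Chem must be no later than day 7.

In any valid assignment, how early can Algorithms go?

Precedence pushes Algorithms to at least day 2; Algorithms's own window allows nothing later than day 6.
Algorithms at day 2 is achievable: Databases=day 3; Statistics=day 8; Systems=day 1; Ethics=day 4; OS=day 7; Physics=day 5; Algorithms=day 2; Chem=day 6.

day 2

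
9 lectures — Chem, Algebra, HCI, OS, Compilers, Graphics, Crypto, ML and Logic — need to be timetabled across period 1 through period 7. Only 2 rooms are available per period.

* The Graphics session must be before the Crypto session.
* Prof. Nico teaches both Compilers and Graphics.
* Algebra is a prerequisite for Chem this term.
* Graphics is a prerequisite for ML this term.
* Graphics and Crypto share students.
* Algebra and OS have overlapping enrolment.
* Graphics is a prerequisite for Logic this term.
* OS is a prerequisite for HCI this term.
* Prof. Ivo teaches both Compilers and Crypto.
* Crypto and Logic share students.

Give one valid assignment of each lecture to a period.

Logic in period 4, Graphics in period 1, OS in period 2, Compilers in period 5, HCI in period 3, Algebra in period 1, Chem in period 2, Crypto in period 3, ML in period 4

Checking: Graphics(period 1) before Logic(period 4); Graphics(period 1) before ML(period 4); OS(period 2) before HCI(period 3); Algebra(period 1) before Chem(period 2); Graphics(period 1) before Crypto(period 3); Compilers(period 5) != Crypto(period 3); Compilers(period 5) != Graphics(period 1); Algebra(period 1) != OS(period 2); Crypto(period 3) != Logic(period 4); Graphics(period 1) != Crypto(period 3); max 2 per period (cap 2).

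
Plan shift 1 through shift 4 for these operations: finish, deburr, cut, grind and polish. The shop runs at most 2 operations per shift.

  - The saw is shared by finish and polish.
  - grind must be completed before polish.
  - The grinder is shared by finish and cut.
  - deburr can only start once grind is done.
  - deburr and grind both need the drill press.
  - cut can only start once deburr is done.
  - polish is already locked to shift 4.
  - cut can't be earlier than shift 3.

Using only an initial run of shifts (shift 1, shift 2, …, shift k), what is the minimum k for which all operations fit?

The precedence chain requires at least 3 distinct shifts.
With at most 2 per shift and 5 operations, at least 3 shifts are needed.
polish can't be placed before shift 4, so the schedule must run through at least shift 4.
4 works (last occupied shift: shift 4): for example cut -> shift 3; grind -> shift 1; finish -> shift 1; polish -> shift 4; deburr -> shift 2.

4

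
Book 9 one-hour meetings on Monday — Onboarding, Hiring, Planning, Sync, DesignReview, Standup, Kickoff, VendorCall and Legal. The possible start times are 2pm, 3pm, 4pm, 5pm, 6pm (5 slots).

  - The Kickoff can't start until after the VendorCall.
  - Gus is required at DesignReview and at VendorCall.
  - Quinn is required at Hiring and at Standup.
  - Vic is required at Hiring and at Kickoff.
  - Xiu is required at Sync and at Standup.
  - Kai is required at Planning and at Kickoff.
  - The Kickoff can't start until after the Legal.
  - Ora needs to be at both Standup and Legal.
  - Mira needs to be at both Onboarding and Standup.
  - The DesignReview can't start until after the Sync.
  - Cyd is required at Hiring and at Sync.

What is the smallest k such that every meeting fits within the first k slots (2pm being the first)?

The precedence chain requires at least 2 distinct slots.
Could 2 slots be enough, i.e. nothing placed later than 3pm? No: Kickoff must come after Legal (at 2pm or later) → {3pm}; Legal must come before Kickoff (at 3pm or earlier) → {2pm}; DesignReview must come after Sync (at 2pm or later) → {3pm}; Sync must come before DesignReview (at 3pm or earlier) → {2pm}; Standup can't share with Legal (2pm) → {3pm}; Hiring can't share with Standup (3pm) → {2pm}; Sync can't share with Hiring (2pm) → nothing is left.
So 2 slots is not enough.
3 works (last occupied slot: 4pm): for example Legal=2pm, Planning=2pm, Onboarding=2pm, DesignReview=3pm, Standup=3pm, Hiring=4pm, Sync=2pm, VendorCall=2pm, Kickoff=3pm.

3 slots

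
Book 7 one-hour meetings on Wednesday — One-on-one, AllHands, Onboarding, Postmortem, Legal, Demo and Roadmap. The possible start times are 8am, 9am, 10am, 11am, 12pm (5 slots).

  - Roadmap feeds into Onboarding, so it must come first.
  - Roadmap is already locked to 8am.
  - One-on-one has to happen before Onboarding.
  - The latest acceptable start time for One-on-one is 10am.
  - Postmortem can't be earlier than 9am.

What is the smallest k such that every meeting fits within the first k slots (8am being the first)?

2 slots

The precedence chain requires at least 2 distinct slots.
2 works (last occupied slot: 9am): for example Legal in 8am, AllHands in 8am, Demo in 8am, Postmortem in 9am, One-on-one in 8am, Onboarding in 9am, Roadmap in 8am.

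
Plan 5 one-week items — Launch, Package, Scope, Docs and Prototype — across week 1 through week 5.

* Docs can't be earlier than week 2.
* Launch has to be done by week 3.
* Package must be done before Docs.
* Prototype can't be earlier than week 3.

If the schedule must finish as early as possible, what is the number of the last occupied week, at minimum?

3

The precedence chain requires at least 2 distinct weeks.
Prototype can't be placed before week 3, so the schedule must run through at least week 3.
3 works (last occupied week: week 3): for example Launch in week 1, Docs in week 2, Prototype in week 3, Package in week 1, Scope in week 1.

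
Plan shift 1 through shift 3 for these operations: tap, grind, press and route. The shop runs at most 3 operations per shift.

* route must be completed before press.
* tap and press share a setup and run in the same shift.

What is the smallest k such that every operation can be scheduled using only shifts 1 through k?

The precedence chain requires at least 2 distinct shifts.
With at most 3 per shift and 4 operations, at least 2 shifts are needed.
2 works (last occupied shift: shift 2): for example grind in shift 1; press in shift 2; route in shift 1; tap in shift 2.

2 shifts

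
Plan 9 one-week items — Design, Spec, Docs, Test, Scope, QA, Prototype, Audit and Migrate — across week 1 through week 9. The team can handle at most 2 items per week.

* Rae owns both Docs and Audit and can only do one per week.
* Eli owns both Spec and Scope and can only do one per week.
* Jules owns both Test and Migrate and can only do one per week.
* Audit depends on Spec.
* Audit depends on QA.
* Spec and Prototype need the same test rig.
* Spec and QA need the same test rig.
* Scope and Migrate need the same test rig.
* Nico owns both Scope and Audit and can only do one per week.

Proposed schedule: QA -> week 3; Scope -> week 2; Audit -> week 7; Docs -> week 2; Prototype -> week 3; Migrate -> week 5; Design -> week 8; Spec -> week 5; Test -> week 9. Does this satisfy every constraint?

Yes, all constraints hold

Jules owns both Test and Migrate and can only do one per week — holds.
Nico owns both Scope and Audit and can only do one per week — holds.
Rae owns both Docs and Audit and can only do one per week — holds.
Audit depends on Spec — holds.
The team can handle at most 2 items per week — holds.
Audit depends on QA — holds.
Eli owns both Spec and Scope and can only do one per week — holds.
Spec and Prototype need the same test rig — holds.
Scope and Migrate need the same test rig — holds.
Spec and QA need the same test rig — holds.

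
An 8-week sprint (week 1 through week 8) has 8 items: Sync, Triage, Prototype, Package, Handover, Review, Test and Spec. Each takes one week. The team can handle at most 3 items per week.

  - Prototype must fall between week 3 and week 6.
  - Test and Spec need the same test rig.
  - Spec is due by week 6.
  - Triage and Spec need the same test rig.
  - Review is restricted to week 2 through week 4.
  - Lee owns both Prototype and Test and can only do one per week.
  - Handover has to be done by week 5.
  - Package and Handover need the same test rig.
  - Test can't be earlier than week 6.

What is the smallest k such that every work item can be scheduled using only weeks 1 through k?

With at most 3 per week and 8 work items, at least 3 weeks are needed.
Test can't be placed before week 6, so the schedule must run through at least week 6.
6 works (last occupied week: week 6): for example Prototype in week 3; Package in week 2; Handover in week 1; Test in week 6; Spec in week 2; Sync in week 1; Review in week 2; Triage in week 1.

6 weeks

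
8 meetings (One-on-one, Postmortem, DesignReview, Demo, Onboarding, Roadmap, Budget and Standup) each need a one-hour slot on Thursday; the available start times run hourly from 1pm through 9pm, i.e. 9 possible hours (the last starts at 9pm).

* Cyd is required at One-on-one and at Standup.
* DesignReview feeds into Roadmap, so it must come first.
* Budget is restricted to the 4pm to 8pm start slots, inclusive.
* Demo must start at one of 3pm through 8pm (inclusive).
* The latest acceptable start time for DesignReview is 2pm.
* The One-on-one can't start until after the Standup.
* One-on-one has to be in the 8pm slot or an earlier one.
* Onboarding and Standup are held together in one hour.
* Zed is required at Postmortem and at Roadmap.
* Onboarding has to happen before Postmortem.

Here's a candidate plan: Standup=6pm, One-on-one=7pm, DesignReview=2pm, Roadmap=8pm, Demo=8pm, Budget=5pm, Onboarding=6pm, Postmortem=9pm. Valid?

Demo must start at one of 3pm through 8pm (inclusive) — holds.
One-on-one has to be in the 8pm slot or an earlier one — holds.
The latest acceptable start time for DesignReview is 2pm — holds.
Zed is required at Postmortem and at Roadmap — holds.
Onboarding has to happen before Postmortem — holds.
DesignReview feeds into Roadmap, so it must come first — holds.
Budget is restricted to the 4pm to 8pm start slots, inclusive — holds.
Onboarding and Standup are held together in one hour — holds.
Cyd is required at One-on-one and at Standup — holds.
The One-on-one can't start until after the Standup — holds.

Yes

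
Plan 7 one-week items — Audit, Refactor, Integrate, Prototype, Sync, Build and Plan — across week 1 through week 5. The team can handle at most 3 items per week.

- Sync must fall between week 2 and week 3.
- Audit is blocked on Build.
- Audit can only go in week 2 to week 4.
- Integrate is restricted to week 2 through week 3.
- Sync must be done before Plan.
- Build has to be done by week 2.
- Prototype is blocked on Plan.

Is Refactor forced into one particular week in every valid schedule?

Refactor can be week 1 (e.g. Build -> week 1; Integrate -> week 2; Sync -> week 2; Refactor -> week 1; Audit -> week 2; Plan -> week 3; Prototype -> week 4) or week 2 (e.g. Plan in week 3, Prototype in week 4, Integrate in week 2, Refactor in week 2, Audit in week 3, Sync in week 2, Build in week 1).

No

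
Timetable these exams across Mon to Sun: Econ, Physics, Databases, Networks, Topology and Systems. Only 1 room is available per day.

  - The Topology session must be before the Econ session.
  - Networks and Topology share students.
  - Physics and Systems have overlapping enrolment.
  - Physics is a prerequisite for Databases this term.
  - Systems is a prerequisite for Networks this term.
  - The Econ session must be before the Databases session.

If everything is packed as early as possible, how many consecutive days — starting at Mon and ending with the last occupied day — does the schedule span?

The precedence chain requires at least 3 distinct days.
With at most 1 per day and 6 exams, at least 6 days are needed.
6 works (last occupied day: Sat): for example Topology=Mon, Networks=Sat, Econ=Tue, Systems=Fri, Physics=Wed, Databases=Thu.

6 days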